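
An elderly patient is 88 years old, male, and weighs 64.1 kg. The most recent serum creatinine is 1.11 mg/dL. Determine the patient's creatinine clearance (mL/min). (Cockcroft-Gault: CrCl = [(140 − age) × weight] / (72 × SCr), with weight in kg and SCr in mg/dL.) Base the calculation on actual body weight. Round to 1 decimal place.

CrCl = (140 − 88) × 64.1 / (72 × 1.11) = 3333.2 / 79.92 ≈ 41.7 mL/min

41.7 mL/min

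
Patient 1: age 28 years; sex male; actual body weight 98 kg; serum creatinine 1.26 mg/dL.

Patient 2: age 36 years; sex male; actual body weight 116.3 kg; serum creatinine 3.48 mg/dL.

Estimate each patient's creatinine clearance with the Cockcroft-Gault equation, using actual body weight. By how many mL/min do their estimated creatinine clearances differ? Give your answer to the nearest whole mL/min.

73 mL/min

Patient 1: CrCl = (140 − 28) × 98 / (72 × 1.26) = 10976.0 / 90.72 ≈ 121.0 mL/min
Patient 2: CrCl = (140 − 36) × 116.3 / (72 × 3.48) = 12095.2 / 250.56 ≈ 48.3 mL/min
|121.0 − 48.3| = 72.7 mL/min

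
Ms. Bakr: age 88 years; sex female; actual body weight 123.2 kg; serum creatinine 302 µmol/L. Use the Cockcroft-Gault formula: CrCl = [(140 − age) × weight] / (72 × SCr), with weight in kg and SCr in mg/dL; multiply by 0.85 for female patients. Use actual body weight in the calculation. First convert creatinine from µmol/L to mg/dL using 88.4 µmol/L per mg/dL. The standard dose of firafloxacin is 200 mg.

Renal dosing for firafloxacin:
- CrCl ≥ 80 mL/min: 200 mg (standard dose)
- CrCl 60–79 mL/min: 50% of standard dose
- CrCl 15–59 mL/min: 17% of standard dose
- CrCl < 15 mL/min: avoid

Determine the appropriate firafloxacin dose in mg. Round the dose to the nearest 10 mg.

30 mg

SCr = 302 / 88.4 = 3.416 mg/dL
CrCl = (140 − 88) × 123.2 / (72 × 3.416) × 0.85 = 6406.4 / 245.95 × 0.85 ≈ 22.1 mL/min
CrCl ≈ 22 mL/min → bracket 15–59 mL/min.
17% of 200 mg = 34 mg → 30 mg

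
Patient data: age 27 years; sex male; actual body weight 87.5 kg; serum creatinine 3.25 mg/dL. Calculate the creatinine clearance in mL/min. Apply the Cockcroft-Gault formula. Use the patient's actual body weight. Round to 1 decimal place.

CrCl = (140 − 27) × 87.5 / (72 × 3.25) = 9887.5 / 234.00 ≈ 42.3 mL/min

42.3 mL/min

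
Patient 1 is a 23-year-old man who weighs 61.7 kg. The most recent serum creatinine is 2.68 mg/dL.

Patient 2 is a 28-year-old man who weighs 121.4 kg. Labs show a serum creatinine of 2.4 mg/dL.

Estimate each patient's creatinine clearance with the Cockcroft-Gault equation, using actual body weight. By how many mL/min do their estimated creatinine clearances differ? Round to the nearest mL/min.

Patient 1: CrCl = (140 − 23) × 61.7 / (72 × 2.68) = 7218.9 / 192.96 ≈ 37.4 mL/min
Patient 2: CrCl = (140 − 28) × 121.4 / (72 × 2.4) = 13596.8 / 172.80 ≈ 78.7 mL/min
|37.4 − 78.7| = 41.3 mL/min

41 mL/min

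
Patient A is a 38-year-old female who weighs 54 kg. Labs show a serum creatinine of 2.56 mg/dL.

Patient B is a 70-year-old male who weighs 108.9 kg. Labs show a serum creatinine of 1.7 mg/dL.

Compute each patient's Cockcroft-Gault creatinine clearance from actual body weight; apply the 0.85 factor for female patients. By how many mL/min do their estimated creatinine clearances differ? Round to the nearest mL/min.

37 mL/min

Patient A: CrCl = (140 − 38) × 54 / (72 × 2.56) × 0.85 = 5508.0 / 184.32 × 0.85 ≈ 25.4 mL/min
Patient B: CrCl = (140 − 70) × 108.9 / (72 × 1.7) = 7623.0 / 122.40 ≈ 62.3 mL/min
|25.4 − 62.3| = 36.9 mL/min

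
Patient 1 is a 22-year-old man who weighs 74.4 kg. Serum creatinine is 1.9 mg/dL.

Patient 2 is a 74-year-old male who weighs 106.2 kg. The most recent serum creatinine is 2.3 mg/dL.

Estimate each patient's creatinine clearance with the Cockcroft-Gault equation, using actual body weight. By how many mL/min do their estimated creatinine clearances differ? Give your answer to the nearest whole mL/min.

22 mL/min

Patient 1: CrCl = (140 − 22) × 74.4 / (72 × 1.9) = 8779.2 / 136.80 ≈ 64.2 mL/min
Patient 2: CrCl = (140 − 74) × 106.2 / (72 × 2.3) = 7009.2 / 165.60 ≈ 42.3 mL/min
|64.2 − 42.3| = 21.9 mL/min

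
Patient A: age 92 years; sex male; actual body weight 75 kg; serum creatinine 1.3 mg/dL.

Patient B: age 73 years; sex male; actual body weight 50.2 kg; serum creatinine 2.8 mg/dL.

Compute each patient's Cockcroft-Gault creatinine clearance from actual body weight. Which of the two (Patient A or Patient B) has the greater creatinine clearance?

Patient A

Patient A: CrCl = (140 − 92) × 75 / (72 × 1.3) = 3600.0 / 93.60 ≈ 38.5 mL/min
Patient B: CrCl = (140 − 73) × 50.2 / (72 × 2.8) = 3363.4 / 201.60 ≈ 16.7 mL/min
38.5 vs 16.7 mL/min → Patient A is higher.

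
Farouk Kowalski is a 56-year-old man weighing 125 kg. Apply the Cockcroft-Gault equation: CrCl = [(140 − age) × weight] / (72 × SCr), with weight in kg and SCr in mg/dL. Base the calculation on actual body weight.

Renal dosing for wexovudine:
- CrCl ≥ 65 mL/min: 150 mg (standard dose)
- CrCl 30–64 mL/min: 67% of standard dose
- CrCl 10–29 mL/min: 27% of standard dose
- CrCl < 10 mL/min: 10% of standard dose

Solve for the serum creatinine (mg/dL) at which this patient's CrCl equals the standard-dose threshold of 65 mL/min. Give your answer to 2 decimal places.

2.24 mg/dL

Standard dose requires CrCl ≥ 65 mL/min.
Set (140 − 56) × 125 / (72 × SCr) = 65
SCr = (140 − 56) × 125 / (72 × 65) = 2.244 mg/dL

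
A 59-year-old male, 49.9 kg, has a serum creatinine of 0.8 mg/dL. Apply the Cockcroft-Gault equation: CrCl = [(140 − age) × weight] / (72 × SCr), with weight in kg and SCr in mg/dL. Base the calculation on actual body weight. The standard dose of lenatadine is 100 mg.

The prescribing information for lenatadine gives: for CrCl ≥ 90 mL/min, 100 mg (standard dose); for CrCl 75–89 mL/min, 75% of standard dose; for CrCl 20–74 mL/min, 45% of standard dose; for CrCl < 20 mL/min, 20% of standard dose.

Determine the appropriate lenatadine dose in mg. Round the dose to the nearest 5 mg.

45 mg

CrCl = (140 − 59) × 49.9 / (72 × 0.8) = 4041.9 / 57.60 ≈ 70.2 mL/min
CrCl ≈ 70 mL/min → bracket 20–74 mL/min.
45% of 100 mg = 45 mg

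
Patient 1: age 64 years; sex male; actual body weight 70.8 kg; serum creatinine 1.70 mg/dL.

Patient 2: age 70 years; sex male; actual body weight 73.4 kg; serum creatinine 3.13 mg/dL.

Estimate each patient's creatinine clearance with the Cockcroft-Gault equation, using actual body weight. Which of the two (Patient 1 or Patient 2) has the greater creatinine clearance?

Patient 1

Patient 1: CrCl = (140 − 64) × 70.8 / (72 × 1.7) = 5380.8 / 122.40 ≈ 44.0 mL/min
Patient 2: CrCl = (140 − 70) × 73.4 / (72 × 3.13) = 5138.0 / 225.36 ≈ 22.8 mL/min
44.0 vs 22.8 mL/min → Patient 1 is higher.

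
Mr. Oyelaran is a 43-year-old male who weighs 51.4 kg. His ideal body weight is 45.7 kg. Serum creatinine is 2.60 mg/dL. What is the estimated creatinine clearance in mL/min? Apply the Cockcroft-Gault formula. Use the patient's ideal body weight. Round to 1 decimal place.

CrCl = (140 − 43) × 45.7 / (72 × 2.6) = 4432.9 / 187.20 ≈ 23.7 mL/min

23.7 mL/min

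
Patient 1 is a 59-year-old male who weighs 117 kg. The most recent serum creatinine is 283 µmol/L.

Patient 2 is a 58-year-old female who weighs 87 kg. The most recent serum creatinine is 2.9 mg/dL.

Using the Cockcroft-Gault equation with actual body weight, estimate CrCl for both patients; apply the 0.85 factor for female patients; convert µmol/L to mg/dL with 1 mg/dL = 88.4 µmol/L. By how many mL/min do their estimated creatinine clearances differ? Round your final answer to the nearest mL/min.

Patient 1: SCr = 283 / 88.4 = 3.201 mg/dL
Patient 1: CrCl = (140 − 59) × 117 / (72 × 3.201) = 9477.0 / 230.47 ≈ 41.1 mL/min
Patient 2: CrCl = (140 − 58) × 87 / (72 × 2.9) × 0.85 = 7134.0 / 208.80 × 0.85 ≈ 29.0 mL/min
|41.1 − 29.0| = 12.1 mL/min

12 mL/min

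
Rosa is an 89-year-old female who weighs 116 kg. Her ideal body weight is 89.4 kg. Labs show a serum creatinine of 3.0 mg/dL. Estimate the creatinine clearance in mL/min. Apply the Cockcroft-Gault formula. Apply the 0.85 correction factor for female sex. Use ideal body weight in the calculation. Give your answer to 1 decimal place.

CrCl = (140 − 89) × 89.4 / (72 × 3) × 0.85 = 4559.4 / 216.00 × 0.85 ≈ 17.9 mL/min

17.9 mL/min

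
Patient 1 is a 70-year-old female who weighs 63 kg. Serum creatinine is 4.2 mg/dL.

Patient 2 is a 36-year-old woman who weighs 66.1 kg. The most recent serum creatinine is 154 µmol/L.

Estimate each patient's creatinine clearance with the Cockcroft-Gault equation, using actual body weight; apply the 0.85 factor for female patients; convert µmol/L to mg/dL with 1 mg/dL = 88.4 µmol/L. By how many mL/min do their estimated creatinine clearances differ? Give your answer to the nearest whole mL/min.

34 mL/min

Patient 1: CrCl = (140 − 70) × 63 / (72 × 4.2) × 0.85 = 4410.0 / 302.40 × 0.85 ≈ 12.4 mL/min
Patient 2: SCr = 154 / 88.4 = 1.742 mg/dL
Patient 2: CrCl = (140 − 36) × 66.1 / (72 × 1.742) × 0.85 = 6874.4 / 125.42 × 0.85 ≈ 46.6 mL/min
|12.4 − 46.6| = 34.2 mL/min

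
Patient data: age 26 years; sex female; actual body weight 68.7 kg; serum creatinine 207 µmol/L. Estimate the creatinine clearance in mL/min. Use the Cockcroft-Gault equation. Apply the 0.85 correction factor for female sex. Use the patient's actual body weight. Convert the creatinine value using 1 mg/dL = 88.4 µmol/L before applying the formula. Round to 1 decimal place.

SCr = 207 / 88.4 = 2.342 mg/dL
CrCl = (140 − 26) × 68.7 / (72 × 2.342) × 0.85 = 7831.8 / 168.62 × 0.85 ≈ 39.5 mL/min

39.5 mL/min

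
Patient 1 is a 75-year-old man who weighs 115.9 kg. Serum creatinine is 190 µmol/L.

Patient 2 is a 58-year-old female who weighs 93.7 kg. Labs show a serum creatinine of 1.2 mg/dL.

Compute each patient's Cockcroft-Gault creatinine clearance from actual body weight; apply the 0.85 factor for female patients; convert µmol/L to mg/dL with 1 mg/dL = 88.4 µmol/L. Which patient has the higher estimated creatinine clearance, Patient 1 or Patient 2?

Patient 2

Patient 1: SCr = 190 / 88.4 = 2.149 mg/dL
Patient 1: CrCl = (140 − 75) × 115.9 / (72 × 2.149) = 7533.5 / 154.73 ≈ 48.7 mL/min
Patient 2: CrCl = (140 − 58) × 93.7 / (72 × 1.2) × 0.85 = 7683.4 / 86.40 × 0.85 ≈ 75.6 mL/min
48.7 vs 75.6 mL/min → Patient 2 is higher.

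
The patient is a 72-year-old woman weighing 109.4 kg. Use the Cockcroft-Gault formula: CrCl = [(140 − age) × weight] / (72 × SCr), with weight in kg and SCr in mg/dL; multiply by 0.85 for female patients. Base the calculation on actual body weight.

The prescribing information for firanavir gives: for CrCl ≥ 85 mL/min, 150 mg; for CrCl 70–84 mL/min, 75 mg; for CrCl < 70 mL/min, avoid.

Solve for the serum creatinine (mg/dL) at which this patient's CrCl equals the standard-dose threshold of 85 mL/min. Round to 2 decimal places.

Standard dose requires CrCl ≥ 85 mL/min.
Set (140 − 72) × 109.4 × 0.85 / (72 × SCr) = 85
SCr = (140 − 72) × 109.4 × 0.85 / (72 × 85) = 1.033 mg/dL

1.03 mg/dL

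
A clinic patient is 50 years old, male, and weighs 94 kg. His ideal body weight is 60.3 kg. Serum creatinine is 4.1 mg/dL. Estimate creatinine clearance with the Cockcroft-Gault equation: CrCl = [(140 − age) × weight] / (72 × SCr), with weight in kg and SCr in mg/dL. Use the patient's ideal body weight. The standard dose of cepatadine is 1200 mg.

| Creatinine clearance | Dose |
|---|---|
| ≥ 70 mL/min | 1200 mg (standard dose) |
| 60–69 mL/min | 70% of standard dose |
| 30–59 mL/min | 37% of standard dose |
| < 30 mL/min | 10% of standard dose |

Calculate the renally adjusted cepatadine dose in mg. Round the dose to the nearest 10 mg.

CrCl = (140 − 50) × 60.3 / (72 × 4.1) = 5427.0 / 295.20 ≈ 18.4 mL/min
CrCl ≈ 18 mL/min → bracket < 30 mL/min.
10% of 1200 mg = 120 mg

120 mg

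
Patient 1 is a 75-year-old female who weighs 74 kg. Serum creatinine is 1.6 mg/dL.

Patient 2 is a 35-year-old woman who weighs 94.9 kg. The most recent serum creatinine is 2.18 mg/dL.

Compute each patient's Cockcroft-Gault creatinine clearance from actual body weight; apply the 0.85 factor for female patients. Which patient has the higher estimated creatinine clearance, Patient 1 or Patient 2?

Patient 2

Patient 1: CrCl = (140 − 75) × 74 / (72 × 1.6) × 0.85 = 4810.0 / 115.20 × 0.85 ≈ 35.5 mL/min
Patient 2: CrCl = (140 − 35) × 94.9 / (72 × 2.18) × 0.85 = 9964.5 / 156.96 × 0.85 ≈ 54.0 mL/min
35.5 vs 54.0 mL/min → Patient 2 is higher.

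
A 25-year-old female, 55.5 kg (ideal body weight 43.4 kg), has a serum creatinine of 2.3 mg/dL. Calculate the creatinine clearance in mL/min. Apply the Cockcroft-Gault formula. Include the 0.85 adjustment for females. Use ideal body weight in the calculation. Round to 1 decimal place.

25.6 mL/min

CrCl = (140 − 25) × 43.4 / (72 × 2.3) × 0.85 = 4991.0 / 165.60 × 0.85 ≈ 25.6 mL/min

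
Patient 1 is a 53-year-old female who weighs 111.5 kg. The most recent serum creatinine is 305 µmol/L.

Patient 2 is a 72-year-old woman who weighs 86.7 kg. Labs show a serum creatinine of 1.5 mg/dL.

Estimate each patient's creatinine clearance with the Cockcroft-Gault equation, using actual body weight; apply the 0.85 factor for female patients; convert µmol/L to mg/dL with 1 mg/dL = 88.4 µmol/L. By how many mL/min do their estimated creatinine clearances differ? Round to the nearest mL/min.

13 mL/min

Patient 1: SCr = 305 / 88.4 = 3.45 mg/dL
Patient 1: CrCl = (140 − 53) × 111.5 / (72 × 3.45) × 0.85 = 9700.5 / 248.40 × 0.85 ≈ 33.2 mL/min
Patient 2: CrCl = (140 − 72) × 86.7 / (72 × 1.5) × 0.85 = 5895.6 / 108.00 × 0.85 ≈ 46.4 mL/min
|33.2 − 46.4| = 13.2 mL/min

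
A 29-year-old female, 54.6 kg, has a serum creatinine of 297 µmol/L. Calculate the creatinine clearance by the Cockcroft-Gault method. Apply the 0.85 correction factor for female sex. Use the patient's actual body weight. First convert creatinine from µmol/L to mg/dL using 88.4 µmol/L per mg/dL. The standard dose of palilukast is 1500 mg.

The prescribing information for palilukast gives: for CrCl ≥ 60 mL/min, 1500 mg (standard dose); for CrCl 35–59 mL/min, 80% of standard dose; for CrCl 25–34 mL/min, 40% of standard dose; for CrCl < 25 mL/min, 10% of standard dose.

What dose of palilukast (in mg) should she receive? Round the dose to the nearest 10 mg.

150 mg

SCr = 297 / 88.4 = 3.36 mg/dL
CrCl = (140 − 29) × 54.6 / (72 × 3.36) × 0.85 = 6060.6 / 241.92 × 0.85 ≈ 21.3 mL/min
CrCl ≈ 21 mL/min → bracket < 25 mL/min.
10% of 1500 mg = 150 mg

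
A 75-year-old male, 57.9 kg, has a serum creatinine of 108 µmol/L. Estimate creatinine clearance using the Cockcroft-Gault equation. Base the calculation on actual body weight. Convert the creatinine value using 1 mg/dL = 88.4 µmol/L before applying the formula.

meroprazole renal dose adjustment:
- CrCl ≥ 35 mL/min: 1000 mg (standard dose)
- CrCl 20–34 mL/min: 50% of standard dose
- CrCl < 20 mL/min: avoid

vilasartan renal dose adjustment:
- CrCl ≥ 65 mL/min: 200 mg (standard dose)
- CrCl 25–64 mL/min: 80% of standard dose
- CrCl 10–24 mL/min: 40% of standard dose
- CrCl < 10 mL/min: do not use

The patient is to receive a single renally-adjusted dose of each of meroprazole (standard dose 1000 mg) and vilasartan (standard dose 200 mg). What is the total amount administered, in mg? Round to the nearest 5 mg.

SCr = 108 / 88.4 = 1.222 mg/dL
CrCl = (140 − 75) × 57.9 / (72 × 1.222) = 3763.5 / 87.98 ≈ 42.8 mL/min
CrCl ≈ 43 mL/min.
meroprazole: ≥ 35 mL/min → 100% of 1000 mg = 1000 mg.
vilasartan: 25–64 mL/min → 80% of 200 mg = 160 mg.
Total = 1000 + 160 = 1160 mg.

1160 mg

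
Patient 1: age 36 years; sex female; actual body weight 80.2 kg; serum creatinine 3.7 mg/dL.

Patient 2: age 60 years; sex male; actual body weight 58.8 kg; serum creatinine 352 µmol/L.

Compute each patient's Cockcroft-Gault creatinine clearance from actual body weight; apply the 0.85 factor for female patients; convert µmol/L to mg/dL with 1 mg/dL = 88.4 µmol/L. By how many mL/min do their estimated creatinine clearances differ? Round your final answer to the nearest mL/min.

10 mL/min

Patient 1: CrCl = (140 − 36) × 80.2 / (72 × 3.7) × 0.85 = 8340.8 / 266.40 × 0.85 ≈ 26.6 mL/min
Patient 2: SCr = 352 / 88.4 = 3.982 mg/dL
Patient 2: CrCl = (140 − 60) × 58.8 / (72 × 3.982) = 4704.0 / 286.70 ≈ 16.4 mL/min
|26.6 − 16.4| = 10.2 mL/min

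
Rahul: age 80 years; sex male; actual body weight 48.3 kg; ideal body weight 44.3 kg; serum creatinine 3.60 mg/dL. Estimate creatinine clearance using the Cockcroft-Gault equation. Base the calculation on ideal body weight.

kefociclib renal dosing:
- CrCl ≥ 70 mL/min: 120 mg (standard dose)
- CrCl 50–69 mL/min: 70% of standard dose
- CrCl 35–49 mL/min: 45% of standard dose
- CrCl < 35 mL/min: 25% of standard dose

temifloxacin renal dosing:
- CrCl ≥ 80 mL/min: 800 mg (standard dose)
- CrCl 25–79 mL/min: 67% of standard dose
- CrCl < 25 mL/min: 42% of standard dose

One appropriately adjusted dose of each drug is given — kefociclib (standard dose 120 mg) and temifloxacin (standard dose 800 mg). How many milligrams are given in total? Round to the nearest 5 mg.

CrCl = (140 − 80) × 44.3 / (72 × 3.6) = 2658.0 / 259.20 ≈ 10.3 mL/min
CrCl ≈ 10 mL/min.
kefociclib: < 35 mL/min → 25% of 120 mg = 30 mg.
temifloxacin: < 25 mL/min → 42% of 800 mg = 336 mg.
Total = 30 + 336 = 366 mg.

365 mg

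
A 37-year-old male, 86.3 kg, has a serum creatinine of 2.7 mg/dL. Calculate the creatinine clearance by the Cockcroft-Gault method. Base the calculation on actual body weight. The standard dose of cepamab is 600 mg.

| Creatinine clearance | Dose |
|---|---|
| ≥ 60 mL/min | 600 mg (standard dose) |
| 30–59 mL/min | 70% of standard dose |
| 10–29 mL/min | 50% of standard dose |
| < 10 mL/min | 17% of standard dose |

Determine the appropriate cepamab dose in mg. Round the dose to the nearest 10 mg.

CrCl = (140 − 37) × 86.3 / (72 × 2.7) = 8888.9 / 194.40 ≈ 45.7 mL/min
CrCl ≈ 46 mL/min → bracket 30–59 mL/min.
70% of 600 mg = 420 mg

420 mg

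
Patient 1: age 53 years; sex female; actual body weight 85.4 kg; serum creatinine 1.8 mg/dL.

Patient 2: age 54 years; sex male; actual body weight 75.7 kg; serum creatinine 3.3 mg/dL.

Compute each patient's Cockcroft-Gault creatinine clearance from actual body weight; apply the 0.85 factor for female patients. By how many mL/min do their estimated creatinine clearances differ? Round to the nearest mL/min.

21 mL/min

Patient 1: CrCl = (140 − 53) × 85.4 / (72 × 1.8) × 0.85 = 7429.8 / 129.60 × 0.85 ≈ 48.7 mL/min
Patient 2: CrCl = (140 − 54) × 75.7 / (72 × 3.3) = 6510.2 / 237.60 ≈ 27.4 mL/min
|48.7 − 27.4| = 21.3 mL/min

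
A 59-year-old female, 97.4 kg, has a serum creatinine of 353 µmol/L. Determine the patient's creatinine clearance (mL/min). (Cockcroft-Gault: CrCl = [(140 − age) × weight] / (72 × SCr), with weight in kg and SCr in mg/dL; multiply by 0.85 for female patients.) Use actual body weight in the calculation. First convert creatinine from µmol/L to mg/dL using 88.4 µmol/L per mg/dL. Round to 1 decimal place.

23.3 mL/min

SCr = 353 / 88.4 = 3.993 mg/dL
CrCl = (140 − 59) × 97.4 / (72 × 3.993) × 0.85 = 7889.4 / 287.50 × 0.85 ≈ 23.3 mL/min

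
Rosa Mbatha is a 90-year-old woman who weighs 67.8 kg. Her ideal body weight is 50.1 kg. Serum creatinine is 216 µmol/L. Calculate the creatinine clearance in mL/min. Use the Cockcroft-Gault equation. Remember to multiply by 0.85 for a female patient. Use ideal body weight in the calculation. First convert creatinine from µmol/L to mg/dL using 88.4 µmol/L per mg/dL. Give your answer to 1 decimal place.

12.1 mL/min

SCr = 216 / 88.4 = 2.443 mg/dL
CrCl = (140 − 90) × 50.1 / (72 × 2.443) × 0.85 = 2505.0 / 175.90 × 0.85 ≈ 12.1 mL/min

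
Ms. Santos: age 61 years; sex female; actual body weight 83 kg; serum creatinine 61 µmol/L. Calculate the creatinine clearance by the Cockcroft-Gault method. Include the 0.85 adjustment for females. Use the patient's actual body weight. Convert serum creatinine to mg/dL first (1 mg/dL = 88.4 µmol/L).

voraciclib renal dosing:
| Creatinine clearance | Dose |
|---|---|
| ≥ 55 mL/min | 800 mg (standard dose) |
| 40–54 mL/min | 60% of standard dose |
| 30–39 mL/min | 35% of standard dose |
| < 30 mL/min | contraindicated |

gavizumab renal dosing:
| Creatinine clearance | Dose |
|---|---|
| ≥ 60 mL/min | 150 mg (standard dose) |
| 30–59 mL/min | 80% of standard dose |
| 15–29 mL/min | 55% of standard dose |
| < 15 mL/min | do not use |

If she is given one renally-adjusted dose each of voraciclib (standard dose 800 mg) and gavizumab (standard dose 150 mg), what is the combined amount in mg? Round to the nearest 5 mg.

SCr = 61 / 88.4 = 0.69 mg/dL
CrCl = (140 − 61) × 83 / (72 × 0.69) × 0.85 = 6557.0 / 49.68 × 0.85 ≈ 112.2 mL/min
CrCl ≈ 112 mL/min.
voraciclib: ≥ 55 mL/min → 100% of 800 mg = 800 mg.
gavizumab: ≥ 60 mL/min → 100% of 150 mg = 150 mg.
Total = 800 + 150 = 950 mg.

950 mg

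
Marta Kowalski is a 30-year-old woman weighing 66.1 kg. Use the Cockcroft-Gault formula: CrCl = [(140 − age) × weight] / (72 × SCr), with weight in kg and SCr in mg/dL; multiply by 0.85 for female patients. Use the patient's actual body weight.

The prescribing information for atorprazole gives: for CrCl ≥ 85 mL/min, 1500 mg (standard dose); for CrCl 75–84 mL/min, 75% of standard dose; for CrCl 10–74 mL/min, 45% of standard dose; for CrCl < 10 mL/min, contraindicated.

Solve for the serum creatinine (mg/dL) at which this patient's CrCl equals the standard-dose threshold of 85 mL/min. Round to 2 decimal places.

1.01 mg/dL

Standard dose requires CrCl ≥ 85 mL/min.
Set (140 − 30) × 66.1 × 0.85 / (72 × SCr) = 85
SCr = (140 − 30) × 66.1 × 0.85 / (72 × 85) = 1.010 mg/dL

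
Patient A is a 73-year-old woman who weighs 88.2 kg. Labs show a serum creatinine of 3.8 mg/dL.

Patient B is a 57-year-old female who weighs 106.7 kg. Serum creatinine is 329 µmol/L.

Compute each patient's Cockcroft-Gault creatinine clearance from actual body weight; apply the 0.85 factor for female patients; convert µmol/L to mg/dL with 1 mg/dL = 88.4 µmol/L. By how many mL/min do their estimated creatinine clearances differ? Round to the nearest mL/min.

10 mL/min

Patient A: CrCl = (140 − 73) × 88.2 / (72 × 3.8) × 0.85 = 5909.4 / 273.60 × 0.85 ≈ 18.4 mL/min
Patient B: SCr = 329 / 88.4 = 3.722 mg/dL
Patient B: CrCl = (140 − 57) × 106.7 / (72 × 3.722) × 0.85 = 8856.1 / 267.98 × 0.85 ≈ 28.1 mL/min
|18.4 − 28.1| = 9.7 mL/min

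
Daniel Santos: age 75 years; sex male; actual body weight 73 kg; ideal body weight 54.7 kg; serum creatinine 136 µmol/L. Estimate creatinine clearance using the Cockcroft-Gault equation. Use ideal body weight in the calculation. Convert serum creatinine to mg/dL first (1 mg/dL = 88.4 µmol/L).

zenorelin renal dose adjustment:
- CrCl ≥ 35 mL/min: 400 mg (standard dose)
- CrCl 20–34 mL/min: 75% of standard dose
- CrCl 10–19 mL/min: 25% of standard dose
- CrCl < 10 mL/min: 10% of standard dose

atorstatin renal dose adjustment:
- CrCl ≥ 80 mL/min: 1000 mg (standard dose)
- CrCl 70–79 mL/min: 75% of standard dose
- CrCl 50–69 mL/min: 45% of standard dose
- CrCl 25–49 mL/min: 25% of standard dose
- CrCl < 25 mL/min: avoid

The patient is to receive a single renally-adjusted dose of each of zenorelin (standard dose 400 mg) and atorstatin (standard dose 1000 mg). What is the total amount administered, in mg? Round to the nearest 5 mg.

SCr = 136 / 88.4 = 1.538 mg/dL
CrCl = (140 − 75) × 54.7 / (72 × 1.538) = 3555.5 / 110.74 ≈ 32.1 mL/min
CrCl ≈ 32 mL/min.
zenorelin: 20–34 mL/min → 75% of 400 mg = 300 mg.
atorstatin: 25–49 mL/min → 25% of 1000 mg = 250 mg.
Total = 300 + 250 = 550 mg.

550 mg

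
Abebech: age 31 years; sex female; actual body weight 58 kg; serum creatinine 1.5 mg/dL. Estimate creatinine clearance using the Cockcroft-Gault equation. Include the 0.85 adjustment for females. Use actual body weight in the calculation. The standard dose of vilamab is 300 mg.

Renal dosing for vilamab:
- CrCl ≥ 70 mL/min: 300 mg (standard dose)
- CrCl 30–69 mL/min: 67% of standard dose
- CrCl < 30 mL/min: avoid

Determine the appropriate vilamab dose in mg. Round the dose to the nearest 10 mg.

200 mg

CrCl = (140 − 31) × 58 / (72 × 1.5) × 0.85 = 6322.0 / 108.00 × 0.85 ≈ 49.8 mL/min
CrCl ≈ 50 mL/min → bracket 30–69 mL/min.
67% of 300 mg = 201 mg → 200 mg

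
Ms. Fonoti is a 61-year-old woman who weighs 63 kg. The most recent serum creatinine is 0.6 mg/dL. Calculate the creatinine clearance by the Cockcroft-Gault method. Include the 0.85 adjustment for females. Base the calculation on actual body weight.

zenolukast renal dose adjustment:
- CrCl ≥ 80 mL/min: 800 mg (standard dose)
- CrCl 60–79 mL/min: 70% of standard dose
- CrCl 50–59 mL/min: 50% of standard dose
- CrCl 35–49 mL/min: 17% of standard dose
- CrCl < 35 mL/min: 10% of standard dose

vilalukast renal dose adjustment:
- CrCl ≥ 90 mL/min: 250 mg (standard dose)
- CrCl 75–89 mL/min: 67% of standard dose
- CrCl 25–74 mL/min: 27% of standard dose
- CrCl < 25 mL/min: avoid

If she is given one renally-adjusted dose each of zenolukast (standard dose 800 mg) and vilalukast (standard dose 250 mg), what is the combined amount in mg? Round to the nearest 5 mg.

1050 mg

CrCl = (140 − 61) × 63 / (72 × 0.6) × 0.85 = 4977.0 / 43.20 × 0.85 ≈ 97.9 mL/min
CrCl ≈ 98 mL/min.
zenolukast: ≥ 80 mL/min → 100% of 800 mg = 800 mg.
vilalukast: ≥ 90 mL/min → 100% of 250 mg = 250 mg.
Total = 800 + 250 = 1050 mg.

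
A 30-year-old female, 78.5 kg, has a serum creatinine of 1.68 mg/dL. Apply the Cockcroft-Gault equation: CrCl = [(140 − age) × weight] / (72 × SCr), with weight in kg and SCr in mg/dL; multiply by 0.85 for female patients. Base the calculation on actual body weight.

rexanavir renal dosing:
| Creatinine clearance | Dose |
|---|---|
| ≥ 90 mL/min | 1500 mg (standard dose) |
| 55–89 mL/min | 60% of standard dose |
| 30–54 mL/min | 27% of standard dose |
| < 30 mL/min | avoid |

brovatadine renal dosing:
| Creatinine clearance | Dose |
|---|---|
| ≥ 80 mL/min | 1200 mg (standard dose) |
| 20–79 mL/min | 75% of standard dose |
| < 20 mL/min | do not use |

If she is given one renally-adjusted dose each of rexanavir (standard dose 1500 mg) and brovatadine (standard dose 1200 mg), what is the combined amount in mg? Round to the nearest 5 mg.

CrCl = (140 − 30) × 78.5 / (72 × 1.68) × 0.85 = 8635.0 / 120.96 × 0.85 ≈ 60.7 mL/min
CrCl ≈ 61 mL/min.
rexanavir: 55–89 mL/min → 60% of 1500 mg = 900 mg.
brovatadine: 20–79 mL/min → 75% of 1200 mg = 900 mg.
Total = 900 + 900 = 1800 mg.

1800 mg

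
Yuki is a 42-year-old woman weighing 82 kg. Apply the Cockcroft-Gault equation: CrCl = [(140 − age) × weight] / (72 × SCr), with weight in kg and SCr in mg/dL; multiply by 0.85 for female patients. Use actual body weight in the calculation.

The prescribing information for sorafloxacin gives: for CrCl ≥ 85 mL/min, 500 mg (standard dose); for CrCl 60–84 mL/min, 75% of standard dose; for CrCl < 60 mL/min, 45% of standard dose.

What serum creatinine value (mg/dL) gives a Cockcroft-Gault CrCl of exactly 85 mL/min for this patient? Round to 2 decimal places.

1.12 mg/dL

Standard dose requires CrCl ≥ 85 mL/min.
Set (140 − 42) × 82 × 0.85 / (72 × SCr) = 85
SCr = (140 − 42) × 82 × 0.85 / (72 × 85) = 1.116 mg/dL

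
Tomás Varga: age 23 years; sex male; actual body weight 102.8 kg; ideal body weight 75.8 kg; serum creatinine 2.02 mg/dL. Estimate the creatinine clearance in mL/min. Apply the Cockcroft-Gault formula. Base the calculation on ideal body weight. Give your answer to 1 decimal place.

61.0 mL/min

CrCl = (140 − 23) × 75.8 / (72 × 2.02) = 8868.6 / 145.44 ≈ 61.0 mL/min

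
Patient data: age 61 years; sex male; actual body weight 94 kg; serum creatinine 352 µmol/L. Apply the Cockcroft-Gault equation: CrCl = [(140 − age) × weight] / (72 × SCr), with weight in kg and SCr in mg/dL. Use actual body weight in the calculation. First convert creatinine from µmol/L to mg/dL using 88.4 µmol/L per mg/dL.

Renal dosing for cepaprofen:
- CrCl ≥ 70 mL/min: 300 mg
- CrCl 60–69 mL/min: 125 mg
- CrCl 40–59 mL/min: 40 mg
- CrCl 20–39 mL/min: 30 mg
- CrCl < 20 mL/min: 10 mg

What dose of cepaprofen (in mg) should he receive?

SCr = 352 / 88.4 = 3.982 mg/dL
CrCl = (140 − 61) × 94 / (72 × 3.982) = 7426.0 / 286.70 ≈ 25.9 mL/min
CrCl ≈ 26 mL/min → bracket 20–39 mL/min.
Dose for this bracket: 30 mg.

30 mg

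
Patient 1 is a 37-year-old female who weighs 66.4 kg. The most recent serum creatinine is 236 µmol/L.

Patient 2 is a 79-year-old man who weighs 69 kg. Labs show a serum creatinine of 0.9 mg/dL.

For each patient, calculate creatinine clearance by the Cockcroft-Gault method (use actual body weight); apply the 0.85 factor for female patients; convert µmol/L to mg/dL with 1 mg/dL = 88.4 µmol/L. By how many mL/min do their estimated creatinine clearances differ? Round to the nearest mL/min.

35 mL/min

Patient 1: SCr = 236 / 88.4 = 2.67 mg/dL
Patient 1: CrCl = (140 − 37) × 66.4 / (72 × 2.67) × 0.85 = 6839.2 / 192.24 × 0.85 ≈ 30.2 mL/min
Patient 2: CrCl = (140 − 79) × 69 / (72 × 0.9) = 4209.0 / 64.80 ≈ 65.0 mL/min
|30.2 − 65.0| = 34.8 mL/min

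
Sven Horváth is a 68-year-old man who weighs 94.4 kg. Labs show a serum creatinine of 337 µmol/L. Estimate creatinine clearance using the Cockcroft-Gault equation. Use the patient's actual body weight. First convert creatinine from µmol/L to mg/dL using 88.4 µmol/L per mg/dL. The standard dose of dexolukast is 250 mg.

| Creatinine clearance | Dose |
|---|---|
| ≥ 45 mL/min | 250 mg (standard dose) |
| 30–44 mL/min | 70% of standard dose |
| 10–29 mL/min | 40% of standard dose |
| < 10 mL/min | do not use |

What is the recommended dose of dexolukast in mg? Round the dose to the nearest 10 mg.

100 mg

SCr = 337 / 88.4 = 3.812 mg/dL
CrCl = (140 − 68) × 94.4 / (72 × 3.812) = 6796.8 / 274.46 ≈ 24.8 mL/min
CrCl ≈ 25 mL/min → bracket 10–29 mL/min.
40% of 250 mg = 100 mg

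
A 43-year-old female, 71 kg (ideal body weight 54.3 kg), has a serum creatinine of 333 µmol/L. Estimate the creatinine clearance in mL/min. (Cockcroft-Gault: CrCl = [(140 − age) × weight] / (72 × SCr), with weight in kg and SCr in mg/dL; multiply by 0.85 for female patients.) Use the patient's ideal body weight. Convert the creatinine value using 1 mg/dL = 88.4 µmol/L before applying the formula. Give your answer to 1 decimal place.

SCr = 333 / 88.4 = 3.767 mg/dL
CrCl = (140 − 43) × 54.3 / (72 × 3.767) × 0.85 = 5267.1 / 271.22 × 0.85 ≈ 16.5 mL/min

16.5 mL/min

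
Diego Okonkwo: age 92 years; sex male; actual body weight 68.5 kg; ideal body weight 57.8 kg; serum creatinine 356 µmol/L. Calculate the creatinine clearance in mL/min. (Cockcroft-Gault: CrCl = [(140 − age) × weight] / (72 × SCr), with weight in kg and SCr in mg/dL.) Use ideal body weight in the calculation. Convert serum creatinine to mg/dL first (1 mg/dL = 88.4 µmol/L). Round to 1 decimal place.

9.6 mL/min

SCr = 356 / 88.4 = 4.027 mg/dL
CrCl = (140 − 92) × 57.8 / (72 × 4.027) = 2774.4 / 289.94 ≈ 9.6 mL/min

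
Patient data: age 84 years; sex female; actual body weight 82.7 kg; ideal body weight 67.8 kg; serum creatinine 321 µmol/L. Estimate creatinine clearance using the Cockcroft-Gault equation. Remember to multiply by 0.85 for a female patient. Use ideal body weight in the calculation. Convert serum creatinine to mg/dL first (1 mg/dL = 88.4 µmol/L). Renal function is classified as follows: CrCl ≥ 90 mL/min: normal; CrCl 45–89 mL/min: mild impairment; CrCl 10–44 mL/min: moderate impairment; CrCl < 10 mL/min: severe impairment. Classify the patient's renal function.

moderate impairment

SCr = 321 / 88.4 = 3.631 mg/dL
CrCl = (140 − 84) × 67.8 / (72 × 3.631) × 0.85 = 3796.8 / 261.43 × 0.85 ≈ 12.3 mL/min
12 mL/min falls in the 'moderate impairment' range.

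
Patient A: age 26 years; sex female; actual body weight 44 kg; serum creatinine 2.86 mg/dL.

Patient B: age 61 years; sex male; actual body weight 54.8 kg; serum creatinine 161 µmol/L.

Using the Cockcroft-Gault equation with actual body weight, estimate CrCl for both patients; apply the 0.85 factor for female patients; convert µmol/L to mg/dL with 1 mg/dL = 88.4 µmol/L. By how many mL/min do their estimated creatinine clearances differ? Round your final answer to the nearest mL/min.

Patient A: CrCl = (140 − 26) × 44 / (72 × 2.86) × 0.85 = 5016.0 / 205.92 × 0.85 ≈ 20.7 mL/min
Patient B: SCr = 161 / 88.4 = 1.821 mg/dL
Patient B: CrCl = (140 − 61) × 54.8 / (72 × 1.821) = 4329.2 / 131.11 ≈ 33.0 mL/min
|20.7 − 33.0| = 12.3 mL/min

12 mL/min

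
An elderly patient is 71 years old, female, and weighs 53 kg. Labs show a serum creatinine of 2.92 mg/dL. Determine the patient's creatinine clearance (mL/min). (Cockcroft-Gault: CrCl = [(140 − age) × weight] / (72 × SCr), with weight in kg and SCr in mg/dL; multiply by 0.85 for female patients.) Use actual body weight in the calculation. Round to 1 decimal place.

CrCl = (140 − 71) × 53 / (72 × 2.92) × 0.85 = 3657.0 / 210.24 × 0.85 ≈ 14.8 mL/min

14.8 mL/min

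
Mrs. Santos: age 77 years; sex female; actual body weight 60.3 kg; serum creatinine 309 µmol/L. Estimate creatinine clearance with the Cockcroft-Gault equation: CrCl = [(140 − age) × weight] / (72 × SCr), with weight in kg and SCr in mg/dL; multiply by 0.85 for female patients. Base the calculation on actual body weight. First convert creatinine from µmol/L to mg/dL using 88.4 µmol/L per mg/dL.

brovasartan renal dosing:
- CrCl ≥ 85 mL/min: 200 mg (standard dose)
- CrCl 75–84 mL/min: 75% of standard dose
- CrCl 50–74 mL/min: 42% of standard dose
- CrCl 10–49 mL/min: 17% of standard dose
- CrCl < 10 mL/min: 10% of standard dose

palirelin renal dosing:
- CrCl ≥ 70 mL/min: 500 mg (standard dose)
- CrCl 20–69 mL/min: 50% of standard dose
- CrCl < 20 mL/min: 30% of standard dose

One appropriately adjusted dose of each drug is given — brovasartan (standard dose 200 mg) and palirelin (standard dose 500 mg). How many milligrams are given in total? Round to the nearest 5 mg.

SCr = 309 / 88.4 = 3.495 mg/dL
CrCl = (140 − 77) × 60.3 / (72 × 3.495) × 0.85 = 3798.9 / 251.64 × 0.85 ≈ 12.8 mL/min
CrCl ≈ 13 mL/min.
brovasartan: 10–49 mL/min → 17% of 200 mg = 34 mg.
palirelin: < 20 mL/min → 30% of 500 mg = 150 mg.
Total = 34 + 150 = 184 mg.

185 mg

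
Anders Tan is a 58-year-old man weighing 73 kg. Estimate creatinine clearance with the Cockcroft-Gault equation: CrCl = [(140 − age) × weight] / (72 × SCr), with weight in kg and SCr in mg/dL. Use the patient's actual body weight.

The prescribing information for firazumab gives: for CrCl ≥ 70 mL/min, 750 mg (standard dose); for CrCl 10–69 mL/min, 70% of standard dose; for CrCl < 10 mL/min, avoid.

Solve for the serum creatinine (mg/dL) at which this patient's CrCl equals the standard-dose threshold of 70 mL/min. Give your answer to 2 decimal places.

Standard dose requires CrCl ≥ 70 mL/min.
Set (140 − 58) × 73 / (72 × SCr) = 70
SCr = (140 − 58) × 73 / (72 × 70) = 1.188 mg/dL

1.19 mg/dL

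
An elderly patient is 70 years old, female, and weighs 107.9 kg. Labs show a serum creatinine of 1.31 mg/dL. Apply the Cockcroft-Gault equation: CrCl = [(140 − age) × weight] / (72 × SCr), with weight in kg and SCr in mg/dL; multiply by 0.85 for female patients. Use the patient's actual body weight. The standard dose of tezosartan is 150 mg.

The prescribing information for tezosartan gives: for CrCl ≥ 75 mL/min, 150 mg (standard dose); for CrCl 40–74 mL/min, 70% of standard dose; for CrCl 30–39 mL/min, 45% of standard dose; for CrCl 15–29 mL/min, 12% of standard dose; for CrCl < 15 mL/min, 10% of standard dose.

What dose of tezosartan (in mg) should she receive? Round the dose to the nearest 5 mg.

CrCl = (140 − 70) × 107.9 / (72 × 1.31) × 0.85 = 7553.0 / 94.32 × 0.85 ≈ 68.1 mL/min
CrCl ≈ 68 mL/min → bracket 40–74 mL/min.
70% of 150 mg = 105 mg

105 mg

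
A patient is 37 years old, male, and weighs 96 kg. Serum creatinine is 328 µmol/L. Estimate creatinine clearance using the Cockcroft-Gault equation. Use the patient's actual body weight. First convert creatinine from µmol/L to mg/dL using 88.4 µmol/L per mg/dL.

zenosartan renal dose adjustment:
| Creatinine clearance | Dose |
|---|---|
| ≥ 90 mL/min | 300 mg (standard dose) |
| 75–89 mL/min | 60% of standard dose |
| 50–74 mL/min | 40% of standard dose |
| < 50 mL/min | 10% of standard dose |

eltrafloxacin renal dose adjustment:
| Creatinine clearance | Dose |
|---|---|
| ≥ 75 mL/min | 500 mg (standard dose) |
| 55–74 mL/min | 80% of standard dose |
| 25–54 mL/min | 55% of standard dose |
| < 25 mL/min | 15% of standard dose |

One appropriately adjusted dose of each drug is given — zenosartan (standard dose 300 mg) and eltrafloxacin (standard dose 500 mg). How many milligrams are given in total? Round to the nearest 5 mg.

305 mg

SCr = 328 / 88.4 = 3.71 mg/dL
CrCl = (140 − 37) × 96 / (72 × 3.71) = 9888.0 / 267.12 ≈ 37.0 mL/min
CrCl ≈ 37 mL/min.
zenosartan: < 50 mL/min → 10% of 300 mg = 30 mg.
eltrafloxacin: 25–54 mL/min → 55% of 500 mg = 275 mg.
Total = 30 + 275 = 305 mg.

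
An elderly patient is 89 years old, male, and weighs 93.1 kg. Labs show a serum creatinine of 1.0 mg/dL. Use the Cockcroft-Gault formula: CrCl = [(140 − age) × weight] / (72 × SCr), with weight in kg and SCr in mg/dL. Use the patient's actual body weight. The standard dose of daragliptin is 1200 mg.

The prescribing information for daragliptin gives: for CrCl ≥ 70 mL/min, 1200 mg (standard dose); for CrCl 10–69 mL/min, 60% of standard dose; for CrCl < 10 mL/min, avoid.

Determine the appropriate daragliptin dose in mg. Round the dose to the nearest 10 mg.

720 mg

CrCl = (140 − 89) × 93.1 / (72 × 1) = 4748.1 / 72.00 ≈ 65.9 mL/min
CrCl ≈ 66 mL/min → bracket 10–69 mL/min.
60% of 1200 mg = 720 mg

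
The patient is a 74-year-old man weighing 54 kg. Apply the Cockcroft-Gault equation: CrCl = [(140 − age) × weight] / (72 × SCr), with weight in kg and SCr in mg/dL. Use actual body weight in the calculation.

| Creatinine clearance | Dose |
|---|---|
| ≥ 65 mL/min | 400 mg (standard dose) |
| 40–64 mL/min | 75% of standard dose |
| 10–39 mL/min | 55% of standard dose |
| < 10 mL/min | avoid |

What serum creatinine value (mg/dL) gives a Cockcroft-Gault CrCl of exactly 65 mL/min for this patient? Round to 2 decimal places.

0.76 mg/dL

Standard dose requires CrCl ≥ 65 mL/min.
Set (140 − 74) × 54 / (72 × SCr) = 65
SCr = (140 − 74) × 54 / (72 × 65) = 0.762 mg/dL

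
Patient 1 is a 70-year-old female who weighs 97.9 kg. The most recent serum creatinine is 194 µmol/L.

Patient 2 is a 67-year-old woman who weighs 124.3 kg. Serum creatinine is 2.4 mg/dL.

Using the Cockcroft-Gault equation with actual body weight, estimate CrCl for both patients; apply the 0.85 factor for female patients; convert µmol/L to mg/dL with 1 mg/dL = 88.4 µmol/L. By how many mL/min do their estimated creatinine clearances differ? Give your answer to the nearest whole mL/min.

Patient 1: SCr = 194 / 88.4 = 2.195 mg/dL
Patient 1: CrCl = (140 − 70) × 97.9 / (72 × 2.195) × 0.85 = 6853.0 / 158.04 × 0.85 ≈ 36.9 mL/min
Patient 2: CrCl = (140 − 67) × 124.3 / (72 × 2.4) × 0.85 = 9073.9 / 172.80 × 0.85 ≈ 44.6 mL/min
|36.9 − 44.6| = 7.7 mL/min

8 mL/min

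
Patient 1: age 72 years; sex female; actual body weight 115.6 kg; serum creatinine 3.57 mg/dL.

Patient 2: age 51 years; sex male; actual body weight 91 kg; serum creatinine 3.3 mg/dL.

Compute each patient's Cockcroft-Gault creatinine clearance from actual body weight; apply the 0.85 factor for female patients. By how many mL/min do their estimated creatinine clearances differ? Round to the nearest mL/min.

8 mL/min

Patient 1: CrCl = (140 − 72) × 115.6 / (72 × 3.57) × 0.85 = 7860.8 / 257.04 × 0.85 ≈ 26.0 mL/min
Patient 2: CrCl = (140 − 51) × 91 / (72 × 3.3) = 8099.0 / 237.60 ≈ 34.1 mL/min
|26.0 − 34.1| = 8.1 mL/min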